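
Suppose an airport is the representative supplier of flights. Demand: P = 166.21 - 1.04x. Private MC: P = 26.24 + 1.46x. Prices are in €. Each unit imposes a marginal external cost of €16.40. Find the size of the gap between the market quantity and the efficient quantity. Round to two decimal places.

Market equilibrium (private): 26.24 + 1.46x = 166.21 - 1.04x → x_m = 55.9880.
Social marginal cost = private MC + MEC = 42.64 + 1.46x.
Set SMC = demand: 42.64 + 1.46x = 166.21 - 1.04x → x* = 49.4280.
Gap = |55.9880 − 49.4280| = 6.5600.

6.56 units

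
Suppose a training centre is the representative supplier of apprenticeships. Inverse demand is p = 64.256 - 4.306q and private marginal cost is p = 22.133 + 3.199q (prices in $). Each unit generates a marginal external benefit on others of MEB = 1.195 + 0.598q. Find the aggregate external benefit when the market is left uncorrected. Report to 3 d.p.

$16.126

Market equilibrium (private): 22.133 + 3.199q = 64.256 - 4.306q → q_m = 5.6127.
Total external benefit = ∫₀^{q_m} (1.195 + 0.598q) dq = 1.195×5.6127 + ½×0.598×5.6127² = 16.1264.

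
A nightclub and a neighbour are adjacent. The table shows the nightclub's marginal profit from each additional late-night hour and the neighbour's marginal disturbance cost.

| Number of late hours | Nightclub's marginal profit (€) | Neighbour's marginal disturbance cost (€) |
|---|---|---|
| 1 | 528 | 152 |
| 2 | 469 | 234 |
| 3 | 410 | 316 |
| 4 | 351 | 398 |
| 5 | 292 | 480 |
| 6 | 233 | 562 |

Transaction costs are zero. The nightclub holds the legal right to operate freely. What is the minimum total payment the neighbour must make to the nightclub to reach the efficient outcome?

€876

Left alone the nightclub would choose level 6 (marginal profit stays positive).
Efficient level: k* = 3 (marginal profit ≥ marginal disturbance cost through 3).
The neighbour must at least cover the nightclub's forgone profit from cutting 6→3: 351 + 292 + 233 = 876.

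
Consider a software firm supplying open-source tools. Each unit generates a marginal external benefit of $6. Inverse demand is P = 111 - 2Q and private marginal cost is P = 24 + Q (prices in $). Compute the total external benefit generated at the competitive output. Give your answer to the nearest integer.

Market equilibrium (private): 24 + Q = 111 - 2Q → Q_m = 29.0000.
Total external benefit = MEB × Q_m = 6 × 29.0000 = 174.0000.

$174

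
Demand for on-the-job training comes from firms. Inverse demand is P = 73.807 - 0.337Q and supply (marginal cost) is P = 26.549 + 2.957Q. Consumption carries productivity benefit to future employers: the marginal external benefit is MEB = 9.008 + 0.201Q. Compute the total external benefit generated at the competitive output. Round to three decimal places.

Market equilibrium (private): 26.549 + 2.957Q = 73.807 - 0.337Q → Q_m = 14.3467.
Total external benefit = ∫₀^{Q_m} (9.008 + 0.201Q) dQ = 9.008×14.3467 + ½×0.201×14.3467² = 149.9208.

149.921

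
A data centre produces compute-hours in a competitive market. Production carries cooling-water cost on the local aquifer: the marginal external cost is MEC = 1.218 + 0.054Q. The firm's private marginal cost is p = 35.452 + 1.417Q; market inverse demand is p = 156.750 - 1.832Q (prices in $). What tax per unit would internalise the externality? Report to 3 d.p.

tax = $3.181 per unit

Social marginal cost = private MC + MEC = 36.670 + 1.471Q.
Set SMC = demand: 36.670 + 1.471Q = 156.750 - 1.832Q → Q* = 36.3548.
The Pigouvian tax equals MEC at Q*: 1.218 + 0.054×36.3548 = 3.1812.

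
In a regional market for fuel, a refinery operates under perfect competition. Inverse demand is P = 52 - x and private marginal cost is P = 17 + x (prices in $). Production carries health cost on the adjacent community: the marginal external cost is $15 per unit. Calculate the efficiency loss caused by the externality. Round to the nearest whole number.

Market equilibrium (private): 17 + x = 52 - x → x_m = 17.5000.
Social marginal cost = private MC + MEC = 32 + x.
Set SMC = demand: 32 + x = 52 - x → x* = 10.0000.
Height of the DWL triangle at x_m is SMC(x_m) − demand(x_m) = MEC(x_m) = 15.0000.
DWL = ½ × 7.5000 × 15.0000 = 56.2500.

DWL = $56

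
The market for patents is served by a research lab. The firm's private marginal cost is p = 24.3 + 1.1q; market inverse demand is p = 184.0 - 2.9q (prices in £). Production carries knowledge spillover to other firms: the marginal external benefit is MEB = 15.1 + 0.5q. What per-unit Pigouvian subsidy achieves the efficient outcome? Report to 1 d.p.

Social marginal cost = private MC − MEB = 9.2 + 0.6q.
Set SMC = demand: 9.2 + 0.6q = 184.0 - 2.9q → q* = 49.9429.
The Pigouvian subsidy equals MEB at q*: 15.1 + 0.5×49.9429 = 40.0715.

subsidy = £40.1 per unit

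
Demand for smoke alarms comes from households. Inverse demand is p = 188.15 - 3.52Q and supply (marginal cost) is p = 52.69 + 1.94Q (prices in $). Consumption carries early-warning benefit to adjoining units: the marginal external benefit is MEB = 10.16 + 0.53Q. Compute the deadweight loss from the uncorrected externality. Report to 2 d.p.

Market equilibrium (private): 52.69 + 1.94Q = 188.15 - 3.52Q → Q_m = 24.8095.
Social marginal benefit = demand + MEB = 198.31 - 2.99Q.
Set SMB = MC: 198.31 - 2.99Q = 52.69 + 1.94Q → Q* = 29.5375.
Between Q* and Q_m the wedge SMB − MC runs linearly from 0 to MEB(Q_m), so the loss is a triangle.
DWL = ½ × 4.7280 × 23.3090 = 55.1025.

DWL = $55.10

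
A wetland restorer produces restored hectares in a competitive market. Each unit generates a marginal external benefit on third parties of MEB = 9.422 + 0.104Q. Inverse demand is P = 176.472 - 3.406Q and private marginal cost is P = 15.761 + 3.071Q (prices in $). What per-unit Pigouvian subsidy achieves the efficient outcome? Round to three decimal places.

subsidy = $12.198 per unit

Social marginal cost = private MC − MEB = 6.339 + 2.967Q.
Set SMC = demand: 6.339 + 2.967Q = 176.472 - 3.406Q → Q* = 26.6959.
The Pigouvian subsidy equals MEB at Q*: 9.422 + 0.104×26.6959 = 12.1984.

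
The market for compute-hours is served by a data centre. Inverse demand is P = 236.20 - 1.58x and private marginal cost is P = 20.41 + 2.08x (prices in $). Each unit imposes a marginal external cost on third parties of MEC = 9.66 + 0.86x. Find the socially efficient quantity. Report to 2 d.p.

Social marginal cost = private MC + MEC = 30.07 + 2.94x.
Set SMC = demand: 30.07 + 2.94x = 236.20 - 1.58x → x* = 45.6040.

x* = 45.60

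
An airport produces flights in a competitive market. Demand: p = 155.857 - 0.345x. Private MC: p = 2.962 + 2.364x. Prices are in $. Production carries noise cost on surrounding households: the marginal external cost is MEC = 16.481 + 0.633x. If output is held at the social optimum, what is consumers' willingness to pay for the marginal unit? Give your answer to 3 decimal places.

P = $141.775

Social marginal cost = private MC + MEC = 19.443 + 2.997x.
Set SMC = demand: 19.443 + 2.997x = 155.857 - 0.345x → x* = 40.8181.
Consumer price on the demand curve at x*: 155.857 − 0.345×40.8181 = 141.7748.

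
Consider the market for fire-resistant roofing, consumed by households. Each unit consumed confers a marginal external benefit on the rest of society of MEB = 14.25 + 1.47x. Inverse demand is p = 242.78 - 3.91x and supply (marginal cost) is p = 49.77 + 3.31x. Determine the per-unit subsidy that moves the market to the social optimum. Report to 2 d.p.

Social marginal benefit = demand + MEB = 257.03 - 2.44x.
Set SMB = MC: 257.03 - 2.44x = 49.77 + 3.31x → x* = 36.0452.
The Pigouvian subsidy equals MEB at x*: 14.25 + 1.47×36.0452 = 67.2364.

subsidy = 67.24 per unit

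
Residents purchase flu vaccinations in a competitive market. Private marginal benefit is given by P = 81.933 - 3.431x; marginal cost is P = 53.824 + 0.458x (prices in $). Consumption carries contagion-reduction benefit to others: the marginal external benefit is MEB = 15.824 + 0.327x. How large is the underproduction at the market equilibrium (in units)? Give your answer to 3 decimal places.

Market equilibrium (private): 53.824 + 0.458x = 81.933 - 3.431x → x_m = 7.2278.
Social marginal benefit = demand + MEB = 97.757 - 3.104x.
Set SMB = MC: 97.757 - 3.104x = 53.824 + 0.458x → x* = 12.3338.
Gap = |7.2278 − 12.3338| = 5.1060.

5.106 units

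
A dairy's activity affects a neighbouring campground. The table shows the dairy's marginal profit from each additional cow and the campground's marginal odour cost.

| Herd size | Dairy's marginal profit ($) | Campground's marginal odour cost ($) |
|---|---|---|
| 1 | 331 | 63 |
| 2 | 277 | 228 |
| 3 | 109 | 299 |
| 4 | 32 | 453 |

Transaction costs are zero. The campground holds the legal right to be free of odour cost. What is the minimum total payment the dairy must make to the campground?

Efficient level: marginal profit ≥ marginal odour cost through level 2, so k* = 2.
With the campground holding the right, the dairy must at least compensate total damage at k*: 63 + 228 = 291.

$291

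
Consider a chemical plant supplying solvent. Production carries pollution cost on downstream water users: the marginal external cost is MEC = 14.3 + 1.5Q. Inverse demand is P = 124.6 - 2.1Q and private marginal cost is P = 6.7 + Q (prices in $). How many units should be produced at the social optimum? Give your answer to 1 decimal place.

Social marginal cost = private MC + MEC = 21.0 + 2.5Q.
Set SMC = demand: 21.0 + 2.5Q = 124.6 - 2.1Q → Q* = 22.5217.

Q* = 22.5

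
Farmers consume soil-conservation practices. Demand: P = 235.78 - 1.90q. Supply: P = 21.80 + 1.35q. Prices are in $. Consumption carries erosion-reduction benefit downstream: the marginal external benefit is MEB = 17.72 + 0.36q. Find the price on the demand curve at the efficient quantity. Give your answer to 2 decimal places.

P = $83.45

Social marginal benefit = demand + MEB = 253.50 - 1.54q.
Set SMB = MC: 253.50 - 1.54q = 21.80 + 1.35q → q* = 80.1730.
Consumer price on the demand curve at q*: 235.78 − 1.90×80.1730 = 83.4513.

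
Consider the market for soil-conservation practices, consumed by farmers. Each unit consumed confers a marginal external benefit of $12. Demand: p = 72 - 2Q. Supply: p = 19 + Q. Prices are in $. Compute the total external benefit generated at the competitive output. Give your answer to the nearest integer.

$212

Market equilibrium (private): 19 + Q = 72 - 2Q → Q_m = 17.6667.
Total external benefit = MEB × Q_m = 12 × 17.6667 = 212.0004.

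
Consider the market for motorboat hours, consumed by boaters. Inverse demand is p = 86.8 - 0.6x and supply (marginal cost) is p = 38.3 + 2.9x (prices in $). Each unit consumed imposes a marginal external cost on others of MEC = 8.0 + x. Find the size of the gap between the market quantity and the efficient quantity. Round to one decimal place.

4.9 units

Market equilibrium (private): 38.3 + 2.9x = 86.8 - 0.6x → x_m = 13.8571.
Social marginal benefit = demand − MEC = 78.8 - 1.6x.
Set SMB = MC: 78.8 - 1.6x = 38.3 + 2.9x → x* = 9.0000.
Gap = |13.8571 − 9.0000| = 4.8571.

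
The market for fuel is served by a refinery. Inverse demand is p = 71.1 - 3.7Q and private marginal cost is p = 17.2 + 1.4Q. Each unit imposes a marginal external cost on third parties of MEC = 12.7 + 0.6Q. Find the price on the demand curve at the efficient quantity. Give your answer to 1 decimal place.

Social marginal cost = private MC + MEC = 29.9 + 2.0Q.
Set SMC = demand: 29.9 + 2.0Q = 71.1 - 3.7Q → Q* = 7.2281.
Consumer price on the demand curve at Q*: 71.1 − 3.7×7.2281 = 44.3560.

P = 44.4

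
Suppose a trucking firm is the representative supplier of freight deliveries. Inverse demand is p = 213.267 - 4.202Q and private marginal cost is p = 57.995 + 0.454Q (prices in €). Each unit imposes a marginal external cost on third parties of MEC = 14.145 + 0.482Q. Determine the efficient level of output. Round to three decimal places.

Q* = 27.467

Social marginal cost = private MC + MEC = 72.140 + 0.936Q.
Set SMC = demand: 72.140 + 0.936Q = 213.267 - 4.202Q → Q* = 27.4673.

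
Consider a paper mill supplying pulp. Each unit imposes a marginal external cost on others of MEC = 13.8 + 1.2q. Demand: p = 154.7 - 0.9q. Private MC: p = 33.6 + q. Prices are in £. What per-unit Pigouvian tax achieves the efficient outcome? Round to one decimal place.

Social marginal cost = private MC + MEC = 47.4 + 2.2q.
Set SMC = demand: 47.4 + 2.2q = 154.7 - 0.9q → q* = 34.6129.
The Pigouvian tax equals MEC at q*: 13.8 + 1.2×34.6129 = 55.3355.

tax = £55.3 per unit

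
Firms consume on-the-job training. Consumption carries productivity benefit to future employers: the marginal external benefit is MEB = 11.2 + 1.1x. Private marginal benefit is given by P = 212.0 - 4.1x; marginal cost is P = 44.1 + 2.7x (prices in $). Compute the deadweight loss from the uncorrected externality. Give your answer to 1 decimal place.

Market equilibrium (private): 44.1 + 2.7x = 212.0 - 4.1x → x_m = 24.6912.
Social marginal benefit = demand + MEB = 223.2 - 3.0x.
Set SMB = MC: 223.2 - 3.0x = 44.1 + 2.7x → x* = 31.4211.
Height of the DWL triangle at x_m is SMB(x_m) − MC(x_m) = MEB(x_m) = 38.3603.
DWL = ½ × 6.7299 × 38.3603 = 129.0805.

DWL = $129.1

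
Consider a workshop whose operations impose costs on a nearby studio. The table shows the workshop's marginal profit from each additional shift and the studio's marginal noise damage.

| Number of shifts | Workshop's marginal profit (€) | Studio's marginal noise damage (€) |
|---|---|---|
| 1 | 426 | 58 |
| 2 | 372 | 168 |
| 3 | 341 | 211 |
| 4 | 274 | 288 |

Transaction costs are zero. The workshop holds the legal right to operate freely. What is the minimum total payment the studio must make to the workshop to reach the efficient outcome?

Left alone the workshop would choose level 4 (marginal profit stays positive).
Efficient level: k* = 3 (marginal profit ≥ marginal noise damage through 3).
The studio must at least cover the workshop's forgone profit from cutting 4→3: 274 = 274.

€274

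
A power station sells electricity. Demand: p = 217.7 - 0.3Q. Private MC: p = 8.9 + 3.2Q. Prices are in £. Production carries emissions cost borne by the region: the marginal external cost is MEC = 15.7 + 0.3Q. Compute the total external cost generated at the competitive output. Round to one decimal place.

£1470.5

Market equilibrium (private): 8.9 + 3.2Q = 217.7 - 0.3Q → Q_m = 59.6571.
Total external cost = ∫₀^{Q_m} (15.7 + 0.3Q) dQ = 15.7×59.6571 + ½×0.3×59.6571² = 1470.4619.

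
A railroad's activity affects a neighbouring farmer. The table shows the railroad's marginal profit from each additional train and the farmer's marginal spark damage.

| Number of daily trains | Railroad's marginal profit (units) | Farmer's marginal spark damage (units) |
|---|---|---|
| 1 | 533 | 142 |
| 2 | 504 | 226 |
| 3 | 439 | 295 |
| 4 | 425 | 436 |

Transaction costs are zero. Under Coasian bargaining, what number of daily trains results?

Bargaining reaches the level where marginal profit last exceeds marginal spark damage.
That holds through level 3 (439 ≥ 295) but not at 4 (425 < 436).

3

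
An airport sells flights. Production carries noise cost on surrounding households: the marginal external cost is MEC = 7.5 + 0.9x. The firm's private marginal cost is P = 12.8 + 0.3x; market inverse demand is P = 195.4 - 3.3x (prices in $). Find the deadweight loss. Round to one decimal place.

DWL = $313.9

Market equilibrium (private): 12.8 + 0.3x = 195.4 - 3.3x → x_m = 50.7222.
Social marginal cost = private MC + MEC = 20.3 + 1.2x.
Set SMC = demand: 20.3 + 1.2x = 195.4 - 3.3x → x* = 38.9111.
Height of the DWL triangle at x_m is SMC(x_m) − demand(x_m) = MEC(x_m) = 53.1500.
DWL = ½ × 11.8111 × 53.1500 = 313.8800.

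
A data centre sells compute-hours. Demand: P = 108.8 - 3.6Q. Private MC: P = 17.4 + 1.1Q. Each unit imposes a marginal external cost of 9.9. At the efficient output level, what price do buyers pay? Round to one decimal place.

Social marginal cost = private MC + MEC = 27.3 + 1.1Q.
Set SMC = demand: 27.3 + 1.1Q = 108.8 - 3.6Q → Q* = 17.3404.
Consumer price on the demand curve at Q*: 108.8 − 3.6×17.3404 = 46.3746.

P = 46.4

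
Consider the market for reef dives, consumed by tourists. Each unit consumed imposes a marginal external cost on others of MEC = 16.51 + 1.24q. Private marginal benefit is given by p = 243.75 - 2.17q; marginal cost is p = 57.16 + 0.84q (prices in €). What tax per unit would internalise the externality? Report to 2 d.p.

tax = €66.13 per unit

Social marginal benefit = demand − MEC = 227.24 - 3.41q.
Set SMB = MC: 227.24 - 3.41q = 57.16 + 0.84q → q* = 40.0188.
The Pigouvian tax equals MEC at q*: 16.51 + 1.24×40.0188 = 66.1333.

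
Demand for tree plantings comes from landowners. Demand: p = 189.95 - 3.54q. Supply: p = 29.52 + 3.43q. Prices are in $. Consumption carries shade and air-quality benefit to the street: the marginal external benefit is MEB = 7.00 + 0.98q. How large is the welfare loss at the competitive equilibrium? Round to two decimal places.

Market equilibrium (private): 29.52 + 3.43q = 189.95 - 3.54q → q_m = 23.0172.
Social marginal benefit = demand + MEB = 196.95 - 2.56q.
Set SMB = MC: 196.95 - 2.56q = 29.52 + 3.43q → q* = 27.9516.
Between q* and q_m the wedge SMB − MC runs linearly from 0 to MEB(q_m), so the loss is a triangle.
DWL = ½ × 4.9344 × 29.5569 = 72.9228.

DWL = $72.92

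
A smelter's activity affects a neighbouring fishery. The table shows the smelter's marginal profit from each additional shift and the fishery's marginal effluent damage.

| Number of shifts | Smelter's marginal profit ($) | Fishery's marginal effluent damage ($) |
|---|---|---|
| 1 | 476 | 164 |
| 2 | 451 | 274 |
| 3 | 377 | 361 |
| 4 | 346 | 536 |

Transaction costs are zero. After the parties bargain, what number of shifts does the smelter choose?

3

Bargaining reaches the level where marginal profit last exceeds marginal effluent damage.
That holds through level 3 (377 ≥ 361) but not at 4 (346 < 536).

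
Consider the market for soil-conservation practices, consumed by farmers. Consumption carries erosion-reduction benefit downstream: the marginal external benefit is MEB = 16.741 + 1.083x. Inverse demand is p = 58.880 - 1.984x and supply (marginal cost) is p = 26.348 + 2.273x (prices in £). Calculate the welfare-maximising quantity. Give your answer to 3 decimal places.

Social marginal benefit = demand + MEB = 75.621 - 0.901x.
Set SMB = MC: 75.621 - 0.901x = 26.348 + 2.273x → x* = 15.5239.

x* = 15.524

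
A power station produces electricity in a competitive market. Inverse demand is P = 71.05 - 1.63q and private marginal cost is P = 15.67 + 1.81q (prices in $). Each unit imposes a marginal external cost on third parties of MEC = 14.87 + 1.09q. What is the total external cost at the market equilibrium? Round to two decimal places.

$380.64

Market equilibrium (private): 15.67 + 1.81q = 71.05 - 1.63q → q_m = 16.0988.
Total external cost = ∫₀^{q_m} (14.87 + 1.09q) dq = 14.87×16.0988 + ½×1.09×16.0988² = 380.6375.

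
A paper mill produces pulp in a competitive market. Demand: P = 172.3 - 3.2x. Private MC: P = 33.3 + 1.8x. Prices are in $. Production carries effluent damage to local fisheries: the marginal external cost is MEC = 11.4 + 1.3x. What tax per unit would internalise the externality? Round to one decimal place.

Social marginal cost = private MC + MEC = 44.7 + 3.1x.
Set SMC = demand: 44.7 + 3.1x = 172.3 - 3.2x → x* = 20.2540.
The Pigouvian tax equals MEC at x*: 11.4 + 1.3×20.2540 = 37.7302.

tax = $37.7 per unit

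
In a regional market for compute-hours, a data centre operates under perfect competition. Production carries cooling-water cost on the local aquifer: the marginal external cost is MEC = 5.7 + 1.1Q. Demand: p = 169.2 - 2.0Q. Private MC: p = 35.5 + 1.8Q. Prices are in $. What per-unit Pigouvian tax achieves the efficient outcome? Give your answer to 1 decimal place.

Social marginal cost = private MC + MEC = 41.2 + 2.9Q.
Set SMC = demand: 41.2 + 2.9Q = 169.2 - 2.0Q → Q* = 26.1224.
The Pigouvian tax equals MEC at Q*: 5.7 + 1.1×26.1224 = 34.4346.

tax = $34.4 per unit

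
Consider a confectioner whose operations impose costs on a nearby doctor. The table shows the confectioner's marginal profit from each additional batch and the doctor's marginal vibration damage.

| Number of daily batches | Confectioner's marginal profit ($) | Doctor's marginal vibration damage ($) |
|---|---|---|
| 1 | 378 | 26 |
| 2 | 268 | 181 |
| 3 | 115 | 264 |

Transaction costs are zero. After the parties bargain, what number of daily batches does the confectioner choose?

Bargaining reaches the level where marginal profit last exceeds marginal vibration damage.
That holds through level 2 (268 ≥ 181) but not at 3 (115 < 264).

2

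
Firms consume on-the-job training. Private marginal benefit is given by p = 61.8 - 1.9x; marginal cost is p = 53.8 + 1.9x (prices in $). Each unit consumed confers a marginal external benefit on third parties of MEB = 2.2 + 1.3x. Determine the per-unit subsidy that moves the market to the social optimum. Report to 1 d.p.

Social marginal benefit = demand + MEB = 64.0 - 0.6x.
Set SMB = MC: 64.0 - 0.6x = 53.8 + 1.9x → x* = 4.0800.
The Pigouvian subsidy equals MEB at x*: 2.2 + 1.3×4.0800 = 7.5040.

subsidy = $7.5 per unit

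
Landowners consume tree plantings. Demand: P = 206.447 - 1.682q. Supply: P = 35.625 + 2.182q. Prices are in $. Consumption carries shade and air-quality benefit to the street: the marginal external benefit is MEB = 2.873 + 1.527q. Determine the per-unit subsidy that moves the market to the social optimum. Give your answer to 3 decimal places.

Social marginal benefit = demand + MEB = 209.320 - 0.155q.
Set SMB = MC: 209.320 - 0.155q = 35.625 + 2.182q → q* = 74.3239.
The Pigouvian subsidy equals MEB at q*: 2.873 + 1.527×74.3239 = 116.3656.

subsidy = $116.366 per unit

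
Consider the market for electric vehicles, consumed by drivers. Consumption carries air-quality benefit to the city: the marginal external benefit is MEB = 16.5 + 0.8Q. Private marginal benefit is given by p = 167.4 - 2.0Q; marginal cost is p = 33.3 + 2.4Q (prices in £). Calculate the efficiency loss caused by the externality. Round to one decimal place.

DWL = £232.1

Market equilibrium (private): 33.3 + 2.4Q = 167.4 - 2.0Q → Q_m = 30.4773.
Social marginal benefit = demand + MEB = 183.9 - 1.2Q.
Set SMB = MC: 183.9 - 1.2Q = 33.3 + 2.4Q → Q* = 41.8333.
Between Q* and Q_m the wedge SMB − MC runs linearly from 0 to MEB(Q_m), so the loss is a triangle.
DWL = ½ × 11.3560 × 40.8818 = 232.1269.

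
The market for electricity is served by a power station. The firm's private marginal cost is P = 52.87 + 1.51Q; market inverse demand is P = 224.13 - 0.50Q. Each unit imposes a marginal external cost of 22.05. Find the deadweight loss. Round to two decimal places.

Market equilibrium (private): 52.87 + 1.51Q = 224.13 - 0.50Q → Q_m = 85.2040.
Social marginal cost = private MC + MEC = 74.92 + 1.51Q.
Set SMC = demand: 74.92 + 1.51Q = 224.13 - 0.50Q → Q* = 74.2338.
Between Q* and Q_m the wedge SMC − demand runs linearly from 0 to MEC(Q_m), so the loss is a triangle.
DWL = ½ × 10.9702 × 22.0500 = 120.9465.

DWL = 120.95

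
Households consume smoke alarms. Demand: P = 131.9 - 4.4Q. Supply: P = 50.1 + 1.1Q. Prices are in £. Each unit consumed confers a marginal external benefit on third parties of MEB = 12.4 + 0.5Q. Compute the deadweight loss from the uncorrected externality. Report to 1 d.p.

DWL = £39.3

Market equilibrium (private): 50.1 + 1.1Q = 131.9 - 4.4Q → Q_m = 14.8727.
Social marginal benefit = demand + MEB = 144.3 - 3.9Q.
Set SMB = MC: 144.3 - 3.9Q = 50.1 + 1.1Q → Q* = 18.8400.
The loss is the area between SMB and MC from Q* to Q_m; with linear curves that's a triangle of height MEB(Q_m).
DWL = ½ × 3.9673 × 19.8364 = 39.3485.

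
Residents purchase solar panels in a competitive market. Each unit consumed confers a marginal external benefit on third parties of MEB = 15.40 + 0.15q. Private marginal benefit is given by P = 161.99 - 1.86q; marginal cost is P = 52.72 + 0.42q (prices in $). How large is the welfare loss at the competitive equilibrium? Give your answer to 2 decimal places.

DWL = $119.78

Market equilibrium (private): 52.72 + 0.42q = 161.99 - 1.86q → q_m = 47.9254.
Social marginal benefit = demand + MEB = 177.39 - 1.71q.
Set SMB = MC: 177.39 - 1.71q = 52.72 + 0.42q → q* = 58.5305.
The loss is the area between SMB and MC from q* to q_m; with linear curves that's a triangle of height MEB(q_m).
DWL = ½ × 10.6051 × 22.5888 = 119.7782.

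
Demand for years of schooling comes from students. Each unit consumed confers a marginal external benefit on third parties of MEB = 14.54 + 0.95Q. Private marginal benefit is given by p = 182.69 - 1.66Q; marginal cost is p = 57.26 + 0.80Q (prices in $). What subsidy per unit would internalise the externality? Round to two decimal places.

subsidy = $102.60 per unit

Social marginal benefit = demand + MEB = 197.23 - 0.71Q.
Set SMB = MC: 197.23 - 0.71Q = 57.26 + 0.80Q → Q* = 92.6954.
The Pigouvian subsidy equals MEB at Q*: 14.54 + 0.95×92.6954 = 102.6006.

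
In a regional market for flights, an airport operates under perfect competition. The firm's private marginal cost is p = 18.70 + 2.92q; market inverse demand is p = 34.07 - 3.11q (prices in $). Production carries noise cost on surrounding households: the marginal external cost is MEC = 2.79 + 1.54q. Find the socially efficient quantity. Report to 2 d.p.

Social marginal cost = private MC + MEC = 21.49 + 4.46q.
Set SMC = demand: 21.49 + 4.46q = 34.07 - 3.11q → q* = 1.6618.

q* = 1.66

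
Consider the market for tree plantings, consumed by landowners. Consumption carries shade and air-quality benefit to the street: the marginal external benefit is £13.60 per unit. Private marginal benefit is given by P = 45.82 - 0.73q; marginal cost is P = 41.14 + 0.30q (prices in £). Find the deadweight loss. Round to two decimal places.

DWL = £89.79

Market equilibrium (private): 41.14 + 0.30q = 45.82 - 0.73q → q_m = 4.5437.
Social marginal benefit = demand + MEB = 59.42 - 0.73q.
Set SMB = MC: 59.42 - 0.73q = 41.14 + 0.30q → q* = 17.7476.
The loss is the area between SMB and MC from q* to q_m; with linear curves that's a triangle of height MEB(q_m).
DWL = ½ × 13.2039 × 13.6000 = 89.7865.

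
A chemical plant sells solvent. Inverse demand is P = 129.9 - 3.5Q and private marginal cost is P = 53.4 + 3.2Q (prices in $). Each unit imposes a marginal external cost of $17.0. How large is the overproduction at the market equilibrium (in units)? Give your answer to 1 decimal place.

2.5 units

Market equilibrium (private): 53.4 + 3.2Q = 129.9 - 3.5Q → Q_m = 11.4179.
Social marginal cost = private MC + MEC = 70.4 + 3.2Q.
Set SMC = demand: 70.4 + 3.2Q = 129.9 - 3.5Q → Q* = 8.8806.
Gap = |11.4179 − 8.8806| = 2.5373.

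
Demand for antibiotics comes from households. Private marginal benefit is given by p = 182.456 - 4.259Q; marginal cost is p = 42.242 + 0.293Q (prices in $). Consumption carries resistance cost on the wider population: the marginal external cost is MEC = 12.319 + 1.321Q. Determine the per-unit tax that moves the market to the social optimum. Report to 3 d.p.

tax = $41.086 per unit

Social marginal benefit = demand − MEC = 170.137 - 5.580Q.
Set SMB = MC: 170.137 - 5.580Q = 42.242 + 0.293Q → Q* = 21.7768.
The Pigouvian tax equals MEC at Q*: 12.319 + 1.321×21.7768 = 41.0862.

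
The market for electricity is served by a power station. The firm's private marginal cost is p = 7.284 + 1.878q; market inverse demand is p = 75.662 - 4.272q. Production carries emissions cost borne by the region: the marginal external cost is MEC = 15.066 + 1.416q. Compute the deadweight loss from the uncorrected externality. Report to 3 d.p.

DWL = 62.730

Market equilibrium (private): 7.284 + 1.878q = 75.662 - 4.272q → q_m = 11.1184.
Social marginal cost = private MC + MEC = 22.350 + 3.294q.
Set SMC = demand: 22.350 + 3.294q = 75.662 - 4.272q → q* = 7.0463.
Between q* and q_m the wedge SMC − demand runs linearly from 0 to MEC(q_m), so the loss is a triangle.
DWL = ½ × 4.0721 × 30.8096 = 62.7299.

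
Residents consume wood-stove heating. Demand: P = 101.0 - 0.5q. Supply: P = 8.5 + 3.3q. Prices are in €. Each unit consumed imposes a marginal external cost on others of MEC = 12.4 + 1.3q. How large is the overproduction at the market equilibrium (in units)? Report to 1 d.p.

8.6 units

Market equilibrium (private): 8.5 + 3.3q = 101.0 - 0.5q → q_m = 24.3421.
Social marginal benefit = demand − MEC = 88.6 - 1.8q.
Set SMB = MC: 88.6 - 1.8q = 8.5 + 3.3q → q* = 15.7059.
Gap = |24.3421 − 15.7059| = 8.6362.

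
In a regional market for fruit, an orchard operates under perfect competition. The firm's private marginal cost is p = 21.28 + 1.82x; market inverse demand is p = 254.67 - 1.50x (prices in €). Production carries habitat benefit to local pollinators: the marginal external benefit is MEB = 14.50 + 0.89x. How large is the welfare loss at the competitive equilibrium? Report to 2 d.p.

Market equilibrium (private): 21.28 + 1.82x = 254.67 - 1.50x → x_m = 70.2982.
Social marginal cost = private MC − MEB = 6.78 + 0.93x.
Set SMC = demand: 6.78 + 0.93x = 254.67 - 1.50x → x* = 102.0123.
The welfare-loss triangle has base |x_m − x*| and height MEB(x_m) (the vertical gap between SMC and demand is zero at x* and MEB at x_m).
DWL = ½ × 31.7141 × 77.0654 = 1222.0299.

DWL = €1222.03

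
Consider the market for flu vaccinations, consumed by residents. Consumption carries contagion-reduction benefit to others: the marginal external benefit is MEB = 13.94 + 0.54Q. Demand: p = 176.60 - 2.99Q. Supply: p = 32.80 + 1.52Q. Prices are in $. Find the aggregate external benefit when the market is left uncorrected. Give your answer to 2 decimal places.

Market equilibrium (private): 32.80 + 1.52Q = 176.60 - 2.99Q → Q_m = 31.8847.
Total external benefit = ∫₀^{Q_m} (13.94 + 0.54Q) dQ = 13.94×31.8847 + ½×0.54×31.8847² = 718.9639.

$718.96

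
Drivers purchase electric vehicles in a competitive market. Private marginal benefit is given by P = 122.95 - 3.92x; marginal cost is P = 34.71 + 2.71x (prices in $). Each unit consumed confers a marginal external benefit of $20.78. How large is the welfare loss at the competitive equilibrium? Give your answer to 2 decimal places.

Market equilibrium (private): 34.71 + 2.71x = 122.95 - 3.92x → x_m = 13.3092.
Social marginal benefit = demand + MEB = 143.73 - 3.92x.
Set SMB = MC: 143.73 - 3.92x = 34.71 + 2.71x → x* = 16.4434.
The welfare-loss triangle has base |x_m − x*| and height MEB(x_m) (the vertical gap between SMB and MC is zero at x* and MEB at x_m).
DWL = ½ × 3.1342 × 20.7800 = 32.5643.

DWL = $32.56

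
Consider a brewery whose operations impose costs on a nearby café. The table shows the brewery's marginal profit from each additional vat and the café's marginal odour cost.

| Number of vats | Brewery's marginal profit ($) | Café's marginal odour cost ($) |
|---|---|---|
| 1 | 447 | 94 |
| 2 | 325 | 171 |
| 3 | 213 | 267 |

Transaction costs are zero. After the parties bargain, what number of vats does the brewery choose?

Bargaining reaches the level where marginal profit last exceeds marginal odour cost.
That holds through level 2 (325 ≥ 171) but not at 3 (213 < 267).

2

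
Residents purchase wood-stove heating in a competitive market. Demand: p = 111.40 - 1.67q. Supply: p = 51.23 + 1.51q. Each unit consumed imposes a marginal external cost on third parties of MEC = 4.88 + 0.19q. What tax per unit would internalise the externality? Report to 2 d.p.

tax = 8.00 per unit

Social marginal benefit = demand − MEC = 106.52 - 1.86q.
Set SMB = MC: 106.52 - 1.86q = 51.23 + 1.51q → q* = 16.4065.
The Pigouvian tax equals MEC at q*: 4.88 + 0.19×16.4065 = 7.9972.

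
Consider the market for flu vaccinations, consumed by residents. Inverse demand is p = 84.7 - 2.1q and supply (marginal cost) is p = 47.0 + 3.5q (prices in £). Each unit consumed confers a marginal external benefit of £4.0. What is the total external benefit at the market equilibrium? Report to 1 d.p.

£26.9

Market equilibrium (private): 47.0 + 3.5q = 84.7 - 2.1q → q_m = 6.7321.
Total external benefit = MEB × q_m = 4.0 × 6.7321 = 26.9284.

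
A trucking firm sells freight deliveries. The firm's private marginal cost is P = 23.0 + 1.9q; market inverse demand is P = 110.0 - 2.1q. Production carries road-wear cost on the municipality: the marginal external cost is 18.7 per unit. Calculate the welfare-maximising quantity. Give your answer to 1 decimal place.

Social marginal cost = private MC + MEC = 41.7 + 1.9q.
Set SMC = demand: 41.7 + 1.9q = 110.0 - 2.1q → q* = 17.0750.

q* = 17.1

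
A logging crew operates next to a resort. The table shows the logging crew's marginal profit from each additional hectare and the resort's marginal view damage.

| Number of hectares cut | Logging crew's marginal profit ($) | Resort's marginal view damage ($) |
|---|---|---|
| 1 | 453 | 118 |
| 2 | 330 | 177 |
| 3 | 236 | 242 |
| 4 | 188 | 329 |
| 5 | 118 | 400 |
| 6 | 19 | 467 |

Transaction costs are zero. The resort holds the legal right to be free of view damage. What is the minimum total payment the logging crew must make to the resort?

$295

Efficient level: marginal profit ≥ marginal view damage through level 2, so k* = 2.
With the resort holding the right, the logging crew must at least compensate total damage at k*: 118 + 177 = 295.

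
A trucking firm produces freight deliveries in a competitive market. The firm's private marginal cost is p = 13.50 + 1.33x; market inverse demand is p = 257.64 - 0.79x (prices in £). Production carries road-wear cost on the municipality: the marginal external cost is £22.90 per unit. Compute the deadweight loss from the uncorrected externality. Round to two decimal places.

DWL = £123.68

Market equilibrium (private): 13.50 + 1.33x = 257.64 - 0.79x → x_m = 115.1604.
Social marginal cost = private MC + MEC = 36.40 + 1.33x.
Set SMC = demand: 36.40 + 1.33x = 257.64 - 0.79x → x* = 104.3585.
Between x* and x_m the wedge SMC − demand runs linearly from 0 to MEC(x_m), so the loss is a triangle.
DWL = ½ × 10.8019 × 22.9000 = 123.6818.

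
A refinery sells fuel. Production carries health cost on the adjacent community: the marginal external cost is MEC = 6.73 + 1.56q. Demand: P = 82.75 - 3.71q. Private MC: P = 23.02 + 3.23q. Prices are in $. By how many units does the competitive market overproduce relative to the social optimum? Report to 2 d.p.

Market equilibrium (private): 23.02 + 3.23q = 82.75 - 3.71q → q_m = 8.6066.
Social marginal cost = private MC + MEC = 29.75 + 4.79q.
Set SMC = demand: 29.75 + 4.79q = 82.75 - 3.71q → q* = 6.2353.
Gap = |8.6066 − 6.2353| = 2.3713.

2.37 units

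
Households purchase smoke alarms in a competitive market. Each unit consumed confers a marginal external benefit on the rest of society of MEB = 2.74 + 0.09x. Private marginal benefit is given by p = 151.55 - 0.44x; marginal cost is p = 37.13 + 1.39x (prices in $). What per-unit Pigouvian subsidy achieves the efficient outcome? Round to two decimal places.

subsidy = $8.80 per unit

Social marginal benefit = demand + MEB = 154.29 - 0.35x.
Set SMB = MC: 154.29 - 0.35x = 37.13 + 1.39x → x* = 67.3333.
The Pigouvian subsidy equals MEB at x*: 2.74 + 0.09×67.3333 = 8.8000.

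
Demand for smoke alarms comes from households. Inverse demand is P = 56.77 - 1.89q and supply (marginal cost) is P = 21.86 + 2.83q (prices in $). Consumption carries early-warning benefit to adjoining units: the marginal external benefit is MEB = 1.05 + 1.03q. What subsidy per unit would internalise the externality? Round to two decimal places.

subsidy = $11.09 per unit

Social marginal benefit = demand + MEB = 57.82 - 0.86q.
Set SMB = MC: 57.82 - 0.86q = 21.86 + 2.83q → q* = 9.7453.
The Pigouvian subsidy equals MEB at q*: 1.05 + 1.03×9.7453 = 11.0877.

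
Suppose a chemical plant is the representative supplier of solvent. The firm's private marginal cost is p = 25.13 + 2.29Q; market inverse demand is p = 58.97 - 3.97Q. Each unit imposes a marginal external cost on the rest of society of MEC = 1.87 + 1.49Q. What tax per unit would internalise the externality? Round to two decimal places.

tax = 8.02 per unit

Social marginal cost = private MC + MEC = 27.00 + 3.78Q.
Set SMC = demand: 27.00 + 3.78Q = 58.97 - 3.97Q → Q* = 4.1252.
The Pigouvian tax equals MEC at Q*: 1.87 + 1.49×4.1252 = 8.0165.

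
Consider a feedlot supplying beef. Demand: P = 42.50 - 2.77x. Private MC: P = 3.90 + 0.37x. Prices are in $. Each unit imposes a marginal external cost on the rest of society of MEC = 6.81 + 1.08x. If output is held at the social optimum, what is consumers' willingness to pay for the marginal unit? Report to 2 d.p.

P = $21.63

Social marginal cost = private MC + MEC = 10.71 + 1.45x.
Set SMC = demand: 10.71 + 1.45x = 42.50 - 2.77x → x* = 7.5332.
Consumer price on the demand curve at x*: 42.50 − 2.77×7.5332 = 21.6330.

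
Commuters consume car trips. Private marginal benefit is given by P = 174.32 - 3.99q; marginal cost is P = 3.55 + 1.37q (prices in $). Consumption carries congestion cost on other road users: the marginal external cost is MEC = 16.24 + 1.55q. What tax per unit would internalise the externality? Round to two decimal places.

tax = $50.90 per unit

Social marginal benefit = demand − MEC = 158.08 - 5.54q.
Set SMB = MC: 158.08 - 5.54q = 3.55 + 1.37q → q* = 22.3632.
The Pigouvian tax equals MEC at q*: 16.24 + 1.55×22.3632 = 50.9030.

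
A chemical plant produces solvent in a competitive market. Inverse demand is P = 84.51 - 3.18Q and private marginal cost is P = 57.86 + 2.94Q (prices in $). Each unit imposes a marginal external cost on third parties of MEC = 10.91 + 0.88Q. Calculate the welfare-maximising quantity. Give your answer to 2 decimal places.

Q* = 2.25

Social marginal cost = private MC + MEC = 68.77 + 3.82Q.
Set SMC = demand: 68.77 + 3.82Q = 84.51 - 3.18Q → Q* = 2.2486.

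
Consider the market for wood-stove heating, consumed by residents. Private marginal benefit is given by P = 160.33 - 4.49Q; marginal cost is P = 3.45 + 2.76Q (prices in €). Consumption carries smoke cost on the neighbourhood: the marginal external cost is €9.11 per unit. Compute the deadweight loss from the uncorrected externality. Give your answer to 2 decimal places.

Market equilibrium (private): 3.45 + 2.76Q = 160.33 - 4.49Q → Q_m = 21.6386.
Social marginal benefit = demand − MEC = 151.22 - 4.49Q.
Set SMB = MC: 151.22 - 4.49Q = 3.45 + 2.76Q → Q* = 20.3821.
The loss is the area between SMB and MC from Q* to Q_m; with linear curves that's a triangle of height MEC(Q_m).
DWL = ½ × 1.2565 × 9.1100 = 5.7234.

DWL = €5.72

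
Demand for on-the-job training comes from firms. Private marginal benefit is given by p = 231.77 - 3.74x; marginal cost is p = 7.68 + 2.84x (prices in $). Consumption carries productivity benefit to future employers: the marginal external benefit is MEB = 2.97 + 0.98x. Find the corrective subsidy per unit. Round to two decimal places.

Social marginal benefit = demand + MEB = 234.74 - 2.76x.
Set SMB = MC: 234.74 - 2.76x = 7.68 + 2.84x → x* = 40.5464.
The Pigouvian subsidy equals MEB at x*: 2.97 + 0.98×40.5464 = 42.7055.

subsidy = $42.71 per unit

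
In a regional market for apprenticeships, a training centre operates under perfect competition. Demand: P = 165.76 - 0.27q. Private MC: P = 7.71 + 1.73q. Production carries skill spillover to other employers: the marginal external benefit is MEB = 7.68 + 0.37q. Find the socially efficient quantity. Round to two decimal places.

q* = 101.67

Social marginal cost = private MC − MEB = 0.03 + 1.36q.
Set SMC = demand: 0.03 + 1.36q = 165.76 - 0.27q → q* = 101.6748.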